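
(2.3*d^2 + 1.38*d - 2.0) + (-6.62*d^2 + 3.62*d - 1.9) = -4.32*d^2 + 5.0*d - 3.9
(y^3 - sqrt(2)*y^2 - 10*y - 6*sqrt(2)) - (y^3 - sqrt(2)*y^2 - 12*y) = 2*y - 6*sqrt(2)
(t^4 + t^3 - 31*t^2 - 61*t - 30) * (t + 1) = t^5 + 2*t^4 - 30*t^3 - 92*t^2 - 91*t - 30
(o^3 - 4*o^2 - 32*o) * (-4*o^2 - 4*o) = -4*o^5 + 12*o^4 + 144*o^3 + 128*o^2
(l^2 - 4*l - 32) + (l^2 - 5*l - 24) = 2*l^2 - 9*l - 56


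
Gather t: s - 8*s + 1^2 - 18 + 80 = 63 - 7*s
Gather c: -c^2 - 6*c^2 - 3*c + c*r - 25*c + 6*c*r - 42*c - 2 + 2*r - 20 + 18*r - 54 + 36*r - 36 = -7*c^2 + c*(7*r - 70) + 56*r - 112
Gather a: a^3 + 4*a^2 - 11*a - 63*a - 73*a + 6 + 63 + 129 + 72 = a^3 + 4*a^2 - 147*a + 270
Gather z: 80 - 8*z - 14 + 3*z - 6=60 - 5*z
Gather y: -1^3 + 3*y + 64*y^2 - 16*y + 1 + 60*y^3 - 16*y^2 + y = 60*y^3 + 48*y^2 - 12*y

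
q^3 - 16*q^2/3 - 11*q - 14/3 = (q - 7)*(q + 2/3)*(q + 1)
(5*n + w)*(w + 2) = 5*n*w + 10*n + w^2 + 2*w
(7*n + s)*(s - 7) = 7*n*s - 49*n + s^2 - 7*s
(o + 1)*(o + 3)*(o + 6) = o^3 + 10*o^2 + 27*o + 18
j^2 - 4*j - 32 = (j - 8)*(j + 4)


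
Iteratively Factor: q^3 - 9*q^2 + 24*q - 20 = (q - 2)*(q^2 - 7*q + 10) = (q - 5)*(q - 2)*(q - 2)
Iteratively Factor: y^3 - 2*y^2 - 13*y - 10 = (y + 2)*(y^2 - 4*y - 5) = (y - 5)*(y + 2)*(y + 1)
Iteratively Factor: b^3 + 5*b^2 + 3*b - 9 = (b + 3)*(b^2 + 2*b - 3) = (b - 1)*(b + 3)*(b + 3)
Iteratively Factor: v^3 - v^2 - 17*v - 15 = (v + 3)*(v^2 - 4*v - 5) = (v + 1)*(v + 3)*(v - 5)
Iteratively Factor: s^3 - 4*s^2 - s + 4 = (s - 4)*(s^2 - 1) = (s - 4)*(s + 1)*(s - 1)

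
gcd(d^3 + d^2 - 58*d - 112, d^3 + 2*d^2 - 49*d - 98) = d^2 + 9*d + 14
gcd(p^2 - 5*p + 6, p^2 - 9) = p - 3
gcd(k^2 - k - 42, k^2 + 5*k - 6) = k + 6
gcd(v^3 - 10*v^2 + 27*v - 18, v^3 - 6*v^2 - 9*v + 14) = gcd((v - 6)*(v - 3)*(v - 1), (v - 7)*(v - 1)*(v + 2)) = v - 1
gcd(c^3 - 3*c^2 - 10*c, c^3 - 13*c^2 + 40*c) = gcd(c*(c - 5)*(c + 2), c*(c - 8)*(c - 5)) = c^2 - 5*c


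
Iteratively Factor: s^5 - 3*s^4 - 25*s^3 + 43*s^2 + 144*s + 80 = (s + 1)*(s^4 - 4*s^3 - 21*s^2 + 64*s + 80) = (s - 5)*(s + 1)*(s^3 + s^2 - 16*s - 16) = (s - 5)*(s + 1)*(s + 4)*(s^2 - 3*s - 4) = (s - 5)*(s + 1)^2*(s + 4)*(s - 4)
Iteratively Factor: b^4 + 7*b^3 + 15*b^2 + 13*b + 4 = (b + 1)*(b^3 + 6*b^2 + 9*b + 4) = (b + 1)^2*(b^2 + 5*b + 4) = (b + 1)^2*(b + 4)*(b + 1)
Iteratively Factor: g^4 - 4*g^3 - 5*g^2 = (g + 1)*(g^3 - 5*g^2) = g*(g + 1)*(g^2 - 5*g) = g*(g - 5)*(g + 1)*(g)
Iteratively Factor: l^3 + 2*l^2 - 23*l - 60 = (l - 5)*(l^2 + 7*l + 12) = (l - 5)*(l + 4)*(l + 3)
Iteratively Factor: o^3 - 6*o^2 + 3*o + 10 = (o - 5)*(o^2 - o - 2) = (o - 5)*(o - 2)*(o + 1)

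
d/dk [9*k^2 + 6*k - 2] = 18*k + 6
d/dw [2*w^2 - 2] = 4*w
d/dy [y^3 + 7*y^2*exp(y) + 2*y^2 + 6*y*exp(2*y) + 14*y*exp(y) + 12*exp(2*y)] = 7*y^2*exp(y) + 3*y^2 + 12*y*exp(2*y) + 28*y*exp(y) + 4*y + 30*exp(2*y) + 14*exp(y)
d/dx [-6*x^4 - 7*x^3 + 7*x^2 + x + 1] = -24*x^3 - 21*x^2 + 14*x + 1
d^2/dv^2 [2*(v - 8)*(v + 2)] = 4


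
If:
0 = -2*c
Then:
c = 0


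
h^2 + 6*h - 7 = (h - 1)*(h + 7)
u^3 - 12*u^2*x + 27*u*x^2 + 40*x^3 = (u - 8*x)*(u - 5*x)*(u + x)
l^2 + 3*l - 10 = (l - 2)*(l + 5)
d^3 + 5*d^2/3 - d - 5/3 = (d - 1)*(d + 1)*(d + 5/3)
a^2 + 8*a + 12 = (a + 2)*(a + 6)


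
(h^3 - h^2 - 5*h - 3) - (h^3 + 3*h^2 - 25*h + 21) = -4*h^2 + 20*h - 24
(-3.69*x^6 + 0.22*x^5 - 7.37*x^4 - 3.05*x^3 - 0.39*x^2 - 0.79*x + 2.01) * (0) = 0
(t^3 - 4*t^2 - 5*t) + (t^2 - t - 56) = t^3 - 3*t^2 - 6*t - 56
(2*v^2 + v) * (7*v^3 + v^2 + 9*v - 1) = 14*v^5 + 9*v^4 + 19*v^3 + 7*v^2 - v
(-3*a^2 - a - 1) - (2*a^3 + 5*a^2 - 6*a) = -2*a^3 - 8*a^2 + 5*a - 1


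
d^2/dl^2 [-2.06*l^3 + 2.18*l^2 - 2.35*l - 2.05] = 4.36 - 12.36*l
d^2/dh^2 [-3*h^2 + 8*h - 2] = -6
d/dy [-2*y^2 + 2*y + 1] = 2 - 4*y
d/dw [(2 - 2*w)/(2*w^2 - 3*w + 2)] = 2*(2*w^2 - 4*w + 1)/(4*w^4 - 12*w^3 + 17*w^2 - 12*w + 4)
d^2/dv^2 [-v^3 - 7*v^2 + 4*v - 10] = -6*v - 14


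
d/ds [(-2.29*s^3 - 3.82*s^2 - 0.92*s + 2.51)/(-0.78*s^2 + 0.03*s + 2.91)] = (1.7862*s^4 - 0.1374*s^3 - 20.8239*s^2 - 18.3168*s - 2.7525)/(0.6084*s^4 - 0.0468*s^3 - 4.5387*s^2 + 0.1746*s + 8.4681)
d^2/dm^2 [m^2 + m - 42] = 2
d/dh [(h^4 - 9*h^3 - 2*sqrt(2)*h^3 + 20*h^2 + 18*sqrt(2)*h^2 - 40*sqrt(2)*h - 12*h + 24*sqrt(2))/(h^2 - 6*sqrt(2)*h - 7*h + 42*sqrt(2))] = 2*(h^5 - 15*h^4 - 10*sqrt(2)*h^4 + 87*h^3 + 152*sqrt(2)*h^3 - 670*sqrt(2)*h^2 - 424*h^2 + 816*sqrt(2)*h + 1512*h - 1536 - 168*sqrt(2))/(h^4 - 12*sqrt(2)*h^3 - 14*h^3 + 121*h^2 + 168*sqrt(2)*h^2 - 1008*h - 588*sqrt(2)*h + 3528)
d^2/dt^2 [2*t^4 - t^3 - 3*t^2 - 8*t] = 24*t^2 - 6*t - 6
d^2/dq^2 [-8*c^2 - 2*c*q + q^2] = 2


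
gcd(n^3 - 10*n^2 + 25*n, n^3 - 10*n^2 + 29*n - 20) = n - 5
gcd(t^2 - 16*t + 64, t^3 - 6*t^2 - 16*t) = t - 8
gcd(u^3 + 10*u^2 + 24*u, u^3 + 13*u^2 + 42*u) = u^2 + 6*u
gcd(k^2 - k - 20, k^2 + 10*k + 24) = k + 4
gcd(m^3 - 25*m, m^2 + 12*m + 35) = m + 5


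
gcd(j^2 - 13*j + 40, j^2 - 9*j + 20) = j - 5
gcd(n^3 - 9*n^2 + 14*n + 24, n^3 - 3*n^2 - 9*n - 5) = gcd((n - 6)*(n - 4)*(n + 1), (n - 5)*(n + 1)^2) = n + 1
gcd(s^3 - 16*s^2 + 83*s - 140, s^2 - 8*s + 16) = s - 4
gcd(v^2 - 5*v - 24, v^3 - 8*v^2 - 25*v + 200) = v - 8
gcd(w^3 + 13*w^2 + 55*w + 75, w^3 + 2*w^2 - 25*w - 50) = w + 5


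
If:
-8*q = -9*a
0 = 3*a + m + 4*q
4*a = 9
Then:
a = 9/4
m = -135/8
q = 81/32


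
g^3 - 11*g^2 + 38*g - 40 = (g - 5)*(g - 4)*(g - 2)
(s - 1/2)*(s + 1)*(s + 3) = s^3 + 7*s^2/2 + s - 3/2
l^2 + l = l*(l + 1)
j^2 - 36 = (j - 6)*(j + 6)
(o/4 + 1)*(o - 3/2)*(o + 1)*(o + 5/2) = o^4/4 + 3*o^3/2 + 21*o^2/16 - 59*o/16 - 15/4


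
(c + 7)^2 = c^2 + 14*c + 49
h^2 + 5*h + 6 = (h + 2)*(h + 3)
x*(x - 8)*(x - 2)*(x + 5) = x^4 - 5*x^3 - 34*x^2 + 80*x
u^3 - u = u*(u - 1)*(u + 1)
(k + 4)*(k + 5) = k^2 + 9*k + 20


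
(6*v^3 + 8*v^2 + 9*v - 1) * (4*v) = 24*v^4 + 32*v^3 + 36*v^2 - 4*v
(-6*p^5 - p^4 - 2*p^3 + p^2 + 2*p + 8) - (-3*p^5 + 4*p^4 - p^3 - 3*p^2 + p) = -3*p^5 - 5*p^4 - p^3 + 4*p^2 + p + 8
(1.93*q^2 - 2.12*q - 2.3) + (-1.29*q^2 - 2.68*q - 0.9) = 0.64*q^2 - 4.8*q - 3.2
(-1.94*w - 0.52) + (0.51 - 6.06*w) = -8.0*w - 0.01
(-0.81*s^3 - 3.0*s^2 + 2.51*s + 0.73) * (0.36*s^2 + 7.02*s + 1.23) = -0.2916*s^5 - 6.7662*s^4 - 21.1527*s^3 + 14.193*s^2 + 8.2119*s + 0.8979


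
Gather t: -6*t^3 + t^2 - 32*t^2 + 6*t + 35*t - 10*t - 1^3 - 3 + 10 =-6*t^3 - 31*t^2 + 31*t + 6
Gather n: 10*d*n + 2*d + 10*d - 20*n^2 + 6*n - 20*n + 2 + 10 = 12*d - 20*n^2 + n*(10*d - 14) + 12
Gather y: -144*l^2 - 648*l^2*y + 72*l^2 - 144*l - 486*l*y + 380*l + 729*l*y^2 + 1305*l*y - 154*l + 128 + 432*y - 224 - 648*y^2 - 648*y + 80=-72*l^2 + 82*l + y^2*(729*l - 648) + y*(-648*l^2 + 819*l - 216) - 16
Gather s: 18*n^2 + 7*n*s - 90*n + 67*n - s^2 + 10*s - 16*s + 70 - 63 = 18*n^2 - 23*n - s^2 + s*(7*n - 6) + 7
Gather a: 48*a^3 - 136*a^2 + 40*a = 48*a^3 - 136*a^2 + 40*a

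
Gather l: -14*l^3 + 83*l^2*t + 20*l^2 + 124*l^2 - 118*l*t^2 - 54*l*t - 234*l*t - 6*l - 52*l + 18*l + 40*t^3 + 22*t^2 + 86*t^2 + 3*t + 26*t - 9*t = -14*l^3 + l^2*(83*t + 144) + l*(-118*t^2 - 288*t - 40) + 40*t^3 + 108*t^2 + 20*t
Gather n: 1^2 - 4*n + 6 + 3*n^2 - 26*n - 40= 3*n^2 - 30*n - 33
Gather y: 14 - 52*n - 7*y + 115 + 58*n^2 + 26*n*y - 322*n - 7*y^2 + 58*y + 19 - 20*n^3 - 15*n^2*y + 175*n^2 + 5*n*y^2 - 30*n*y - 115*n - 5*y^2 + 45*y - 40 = -20*n^3 + 233*n^2 - 489*n + y^2*(5*n - 12) + y*(-15*n^2 - 4*n + 96) + 108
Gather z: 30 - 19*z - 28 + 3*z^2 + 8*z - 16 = 3*z^2 - 11*z - 14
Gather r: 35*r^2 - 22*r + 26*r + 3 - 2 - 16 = 35*r^2 + 4*r - 15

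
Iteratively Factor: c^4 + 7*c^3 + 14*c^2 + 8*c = (c + 1)*(c^3 + 6*c^2 + 8*c) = c*(c + 1)*(c^2 + 6*c + 8) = c*(c + 1)*(c + 2)*(c + 4)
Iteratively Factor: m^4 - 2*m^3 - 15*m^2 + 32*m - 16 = (m - 4)*(m^3 + 2*m^2 - 7*m + 4) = (m - 4)*(m + 4)*(m^2 - 2*m + 1) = (m - 4)*(m - 1)*(m + 4)*(m - 1)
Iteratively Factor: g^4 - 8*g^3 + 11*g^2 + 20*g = (g - 5)*(g^3 - 3*g^2 - 4*g) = g*(g - 5)*(g^2 - 3*g - 4) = g*(g - 5)*(g + 1)*(g - 4)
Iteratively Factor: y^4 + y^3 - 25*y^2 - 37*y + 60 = (y - 5)*(y^3 + 6*y^2 + 5*y - 12) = (y - 5)*(y + 3)*(y^2 + 3*y - 4) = (y - 5)*(y - 1)*(y + 3)*(y + 4)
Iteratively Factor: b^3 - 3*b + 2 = (b - 1)*(b^2 + b - 2) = (b - 1)^2*(b + 2)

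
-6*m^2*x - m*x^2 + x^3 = x*(-3*m + x)*(2*m + x)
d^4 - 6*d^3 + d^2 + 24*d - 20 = (d - 5)*(d - 2)*(d - 1)*(d + 2)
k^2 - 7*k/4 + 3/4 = (k - 1)*(k - 3/4)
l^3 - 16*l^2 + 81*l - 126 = (l - 7)*(l - 6)*(l - 3)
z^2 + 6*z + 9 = (z + 3)^2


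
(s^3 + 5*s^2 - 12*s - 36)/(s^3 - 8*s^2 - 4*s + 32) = (s^2 + 3*s - 18)/(s^2 - 10*s + 16)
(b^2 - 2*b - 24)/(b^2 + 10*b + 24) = (b - 6)/(b + 6)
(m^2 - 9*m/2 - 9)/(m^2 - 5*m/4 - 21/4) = 2*(-2*m^2 + 9*m + 18)/(-4*m^2 + 5*m + 21)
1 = 1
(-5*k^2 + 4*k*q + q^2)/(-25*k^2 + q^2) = (-k + q)/(-5*k + q)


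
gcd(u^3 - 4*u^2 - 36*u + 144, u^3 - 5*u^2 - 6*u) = u - 6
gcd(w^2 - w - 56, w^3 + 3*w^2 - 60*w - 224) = w^2 - w - 56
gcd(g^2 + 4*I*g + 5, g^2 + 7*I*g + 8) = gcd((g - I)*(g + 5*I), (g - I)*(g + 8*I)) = g - I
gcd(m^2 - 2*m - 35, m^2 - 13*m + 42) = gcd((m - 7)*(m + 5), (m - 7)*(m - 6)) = m - 7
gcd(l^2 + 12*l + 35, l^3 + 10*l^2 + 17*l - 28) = l + 7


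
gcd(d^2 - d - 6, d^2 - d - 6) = d^2 - d - 6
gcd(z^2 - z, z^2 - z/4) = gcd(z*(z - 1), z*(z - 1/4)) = z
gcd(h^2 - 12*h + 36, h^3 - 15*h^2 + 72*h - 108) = h^2 - 12*h + 36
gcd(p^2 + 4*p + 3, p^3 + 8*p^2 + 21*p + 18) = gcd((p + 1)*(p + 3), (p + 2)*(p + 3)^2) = p + 3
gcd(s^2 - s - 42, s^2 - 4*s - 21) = s - 7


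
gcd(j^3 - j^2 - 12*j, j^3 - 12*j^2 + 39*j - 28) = j - 4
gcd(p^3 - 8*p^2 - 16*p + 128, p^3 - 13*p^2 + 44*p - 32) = p^2 - 12*p + 32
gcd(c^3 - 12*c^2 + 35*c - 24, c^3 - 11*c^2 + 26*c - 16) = c^2 - 9*c + 8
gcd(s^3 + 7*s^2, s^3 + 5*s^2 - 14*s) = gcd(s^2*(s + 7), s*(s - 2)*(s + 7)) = s^2 + 7*s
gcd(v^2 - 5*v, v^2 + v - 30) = v - 5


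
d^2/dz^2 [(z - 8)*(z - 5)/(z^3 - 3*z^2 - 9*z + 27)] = 2*(z^4 - 33*z^3 + 177*z^2 - 51*z + 450)/(z^7 - 3*z^6 - 27*z^5 + 81*z^4 + 243*z^3 - 729*z^2 - 729*z + 2187)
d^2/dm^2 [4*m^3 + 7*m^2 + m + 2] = 24*m + 14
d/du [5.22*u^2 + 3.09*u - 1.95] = 10.44*u + 3.09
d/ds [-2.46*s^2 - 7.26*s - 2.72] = -4.92*s - 7.26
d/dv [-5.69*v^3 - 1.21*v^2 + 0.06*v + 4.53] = -17.07*v^2 - 2.42*v + 0.06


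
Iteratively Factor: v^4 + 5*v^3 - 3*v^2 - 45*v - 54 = (v + 2)*(v^3 + 3*v^2 - 9*v - 27) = (v - 3)*(v + 2)*(v^2 + 6*v + 9) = (v - 3)*(v + 2)*(v + 3)*(v + 3)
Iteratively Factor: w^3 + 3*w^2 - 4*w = (w + 4)*(w^2 - w) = (w - 1)*(w + 4)*(w)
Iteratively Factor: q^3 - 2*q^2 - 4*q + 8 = (q + 2)*(q^2 - 4*q + 4) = (q - 2)*(q + 2)*(q - 2)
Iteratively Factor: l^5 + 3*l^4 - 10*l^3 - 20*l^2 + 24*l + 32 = (l - 2)*(l^4 + 5*l^3 - 20*l - 16) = (l - 2)*(l + 4)*(l^3 + l^2 - 4*l - 4) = (l - 2)^2*(l + 4)*(l^2 + 3*l + 2) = (l - 2)^2*(l + 1)*(l + 4)*(l + 2)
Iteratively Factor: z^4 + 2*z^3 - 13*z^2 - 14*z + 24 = (z - 1)*(z^3 + 3*z^2 - 10*z - 24) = (z - 3)*(z - 1)*(z^2 + 6*z + 8) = (z - 3)*(z - 1)*(z + 4)*(z + 2)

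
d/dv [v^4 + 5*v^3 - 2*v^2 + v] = 4*v^3 + 15*v^2 - 4*v + 1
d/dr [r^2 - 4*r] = 2*r - 4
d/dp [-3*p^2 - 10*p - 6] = -6*p - 10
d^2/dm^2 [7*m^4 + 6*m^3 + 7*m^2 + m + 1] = 84*m^2 + 36*m + 14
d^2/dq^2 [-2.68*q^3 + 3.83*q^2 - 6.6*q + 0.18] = 7.66 - 16.08*q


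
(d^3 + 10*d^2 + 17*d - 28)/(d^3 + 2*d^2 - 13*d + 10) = (d^2 + 11*d + 28)/(d^2 + 3*d - 10)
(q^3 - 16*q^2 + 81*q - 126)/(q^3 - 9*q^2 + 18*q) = (q - 7)/q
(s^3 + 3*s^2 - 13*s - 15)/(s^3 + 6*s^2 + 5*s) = (s - 3)/s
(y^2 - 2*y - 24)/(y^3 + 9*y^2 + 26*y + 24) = (y - 6)/(y^2 + 5*y + 6)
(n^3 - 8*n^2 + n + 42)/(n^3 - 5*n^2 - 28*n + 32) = (n^3 - 8*n^2 + n + 42)/(n^3 - 5*n^2 - 28*n + 32)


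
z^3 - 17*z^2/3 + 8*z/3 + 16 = (z - 4)*(z - 3)*(z + 4/3)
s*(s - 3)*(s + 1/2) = s^3 - 5*s^2/2 - 3*s/2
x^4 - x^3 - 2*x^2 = x^2*(x - 2)*(x + 1)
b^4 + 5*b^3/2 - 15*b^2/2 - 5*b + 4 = (b - 2)*(b - 1/2)*(b + 1)*(b + 4)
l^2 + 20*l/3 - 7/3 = (l - 1/3)*(l + 7)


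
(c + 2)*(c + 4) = c^2 + 6*c + 8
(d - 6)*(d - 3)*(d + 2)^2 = d^4 - 5*d^3 - 14*d^2 + 36*d + 72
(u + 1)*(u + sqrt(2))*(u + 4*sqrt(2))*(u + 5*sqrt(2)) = u^4 + u^3 + 10*sqrt(2)*u^3 + 10*sqrt(2)*u^2 + 58*u^2 + 40*sqrt(2)*u + 58*u + 40*sqrt(2)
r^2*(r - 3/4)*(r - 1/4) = r^4 - r^3 + 3*r^2/16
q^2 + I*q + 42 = (q - 6*I)*(q + 7*I)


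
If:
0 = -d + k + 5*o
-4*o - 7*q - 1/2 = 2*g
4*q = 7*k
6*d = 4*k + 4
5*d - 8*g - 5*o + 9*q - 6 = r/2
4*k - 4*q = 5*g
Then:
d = 390/647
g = 186/3235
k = -62/647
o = 452/3235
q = -217/1294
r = -36581/3235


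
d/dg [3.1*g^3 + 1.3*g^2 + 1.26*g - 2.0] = 9.3*g^2 + 2.6*g + 1.26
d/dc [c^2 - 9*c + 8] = 2*c - 9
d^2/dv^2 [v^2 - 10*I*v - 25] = 2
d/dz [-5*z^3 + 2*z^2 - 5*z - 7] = -15*z^2 + 4*z - 5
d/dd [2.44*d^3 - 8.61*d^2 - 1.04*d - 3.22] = 7.32*d^2 - 17.22*d - 1.04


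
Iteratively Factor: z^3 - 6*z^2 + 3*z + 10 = (z - 5)*(z^2 - z - 2) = (z - 5)*(z - 2)*(z + 1)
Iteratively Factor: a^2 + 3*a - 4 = (a - 1)*(a + 4)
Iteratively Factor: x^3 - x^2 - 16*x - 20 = (x + 2)*(x^2 - 3*x - 10) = (x - 5)*(x + 2)*(x + 2)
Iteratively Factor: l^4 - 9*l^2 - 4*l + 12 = (l - 1)*(l^3 + l^2 - 8*l - 12) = (l - 3)*(l - 1)*(l^2 + 4*l + 4) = (l - 3)*(l - 1)*(l + 2)*(l + 2)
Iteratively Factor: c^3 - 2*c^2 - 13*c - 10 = (c + 2)*(c^2 - 4*c - 5) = (c - 5)*(c + 2)*(c + 1)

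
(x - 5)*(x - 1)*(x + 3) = x^3 - 3*x^2 - 13*x + 15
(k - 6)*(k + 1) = k^2 - 5*k - 6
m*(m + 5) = m^2 + 5*m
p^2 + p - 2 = (p - 1)*(p + 2)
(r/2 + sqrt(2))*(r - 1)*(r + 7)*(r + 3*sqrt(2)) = r^4/2 + 3*r^3 + 5*sqrt(2)*r^3/2 + 5*r^2/2 + 15*sqrt(2)*r^2 - 35*sqrt(2)*r/2 + 36*r - 42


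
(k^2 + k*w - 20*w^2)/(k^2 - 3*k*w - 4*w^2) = (k + 5*w)/(k + w)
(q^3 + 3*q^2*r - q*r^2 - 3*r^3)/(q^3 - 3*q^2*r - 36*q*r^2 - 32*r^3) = (q^2 + 2*q*r - 3*r^2)/(q^2 - 4*q*r - 32*r^2)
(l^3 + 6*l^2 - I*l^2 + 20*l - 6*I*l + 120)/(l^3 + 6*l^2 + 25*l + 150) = (l + 4*I)/(l + 5*I)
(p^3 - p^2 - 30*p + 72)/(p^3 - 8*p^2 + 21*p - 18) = (p^2 + 2*p - 24)/(p^2 - 5*p + 6)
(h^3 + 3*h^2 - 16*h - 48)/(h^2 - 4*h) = h + 7 + 12/h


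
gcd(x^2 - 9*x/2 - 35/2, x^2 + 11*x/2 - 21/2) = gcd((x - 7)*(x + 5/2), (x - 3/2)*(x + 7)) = 1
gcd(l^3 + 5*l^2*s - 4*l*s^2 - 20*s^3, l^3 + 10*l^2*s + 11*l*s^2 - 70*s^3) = -l^2 - 3*l*s + 10*s^2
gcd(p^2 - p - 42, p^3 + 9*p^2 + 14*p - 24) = p + 6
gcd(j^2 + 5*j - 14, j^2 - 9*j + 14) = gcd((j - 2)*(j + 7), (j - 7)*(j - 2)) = j - 2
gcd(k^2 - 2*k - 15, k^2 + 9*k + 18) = k + 3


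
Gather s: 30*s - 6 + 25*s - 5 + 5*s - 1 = 60*s - 12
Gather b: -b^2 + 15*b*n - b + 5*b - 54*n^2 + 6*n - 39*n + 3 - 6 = -b^2 + b*(15*n + 4) - 54*n^2 - 33*n - 3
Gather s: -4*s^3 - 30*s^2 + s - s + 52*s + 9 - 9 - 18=-4*s^3 - 30*s^2 + 52*s - 18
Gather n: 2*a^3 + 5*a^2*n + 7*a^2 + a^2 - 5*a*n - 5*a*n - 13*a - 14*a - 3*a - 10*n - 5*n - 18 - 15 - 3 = 2*a^3 + 8*a^2 - 30*a + n*(5*a^2 - 10*a - 15) - 36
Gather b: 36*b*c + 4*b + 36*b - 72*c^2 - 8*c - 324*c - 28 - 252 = b*(36*c + 40) - 72*c^2 - 332*c - 280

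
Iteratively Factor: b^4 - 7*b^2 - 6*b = (b)*(b^3 - 7*b - 6) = b*(b + 1)*(b^2 - b - 6) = b*(b + 1)*(b + 2)*(b - 3)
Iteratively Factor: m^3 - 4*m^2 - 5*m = (m - 5)*(m^2 + m) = m*(m - 5)*(m + 1)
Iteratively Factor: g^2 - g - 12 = (g + 3)*(g - 4)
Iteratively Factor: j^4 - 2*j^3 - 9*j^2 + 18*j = (j - 3)*(j^3 + j^2 - 6*j) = (j - 3)*(j - 2)*(j^2 + 3*j) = (j - 3)*(j - 2)*(j + 3)*(j)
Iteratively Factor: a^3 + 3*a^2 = (a + 3)*(a^2) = a*(a + 3)*(a)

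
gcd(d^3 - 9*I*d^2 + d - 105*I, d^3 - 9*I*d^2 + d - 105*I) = d^3 - 9*I*d^2 + d - 105*I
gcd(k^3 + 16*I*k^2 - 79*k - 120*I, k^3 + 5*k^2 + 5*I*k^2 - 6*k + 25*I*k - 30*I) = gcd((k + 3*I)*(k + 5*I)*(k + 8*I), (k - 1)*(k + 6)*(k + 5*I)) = k + 5*I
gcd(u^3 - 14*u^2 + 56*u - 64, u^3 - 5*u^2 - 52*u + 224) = u^2 - 12*u + 32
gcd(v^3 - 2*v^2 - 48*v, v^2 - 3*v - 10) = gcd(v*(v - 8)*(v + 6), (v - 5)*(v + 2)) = 1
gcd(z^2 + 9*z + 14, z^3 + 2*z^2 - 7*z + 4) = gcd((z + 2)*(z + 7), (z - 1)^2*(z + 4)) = 1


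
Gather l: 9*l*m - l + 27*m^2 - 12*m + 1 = l*(9*m - 1) + 27*m^2 - 12*m + 1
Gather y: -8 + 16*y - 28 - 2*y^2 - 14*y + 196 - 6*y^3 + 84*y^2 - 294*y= -6*y^3 + 82*y^2 - 292*y + 160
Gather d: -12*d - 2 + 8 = 6 - 12*d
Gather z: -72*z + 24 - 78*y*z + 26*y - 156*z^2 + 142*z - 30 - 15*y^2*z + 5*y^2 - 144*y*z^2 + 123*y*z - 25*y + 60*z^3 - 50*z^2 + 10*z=5*y^2 + y + 60*z^3 + z^2*(-144*y - 206) + z*(-15*y^2 + 45*y + 80) - 6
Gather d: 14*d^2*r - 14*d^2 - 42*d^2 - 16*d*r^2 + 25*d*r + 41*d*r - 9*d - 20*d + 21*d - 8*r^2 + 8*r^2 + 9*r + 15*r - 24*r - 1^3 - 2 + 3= d^2*(14*r - 56) + d*(-16*r^2 + 66*r - 8)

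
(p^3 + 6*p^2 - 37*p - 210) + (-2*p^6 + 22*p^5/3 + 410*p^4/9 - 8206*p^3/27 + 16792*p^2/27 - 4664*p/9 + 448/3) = -2*p^6 + 22*p^5/3 + 410*p^4/9 - 8179*p^3/27 + 16954*p^2/27 - 4997*p/9 - 182/3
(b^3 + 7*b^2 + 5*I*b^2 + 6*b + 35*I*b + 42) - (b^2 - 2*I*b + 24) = b^3 + 6*b^2 + 5*I*b^2 + 6*b + 37*I*b + 18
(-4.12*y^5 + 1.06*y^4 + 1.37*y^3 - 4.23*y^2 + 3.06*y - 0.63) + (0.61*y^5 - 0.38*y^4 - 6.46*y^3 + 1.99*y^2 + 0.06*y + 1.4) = -3.51*y^5 + 0.68*y^4 - 5.09*y^3 - 2.24*y^2 + 3.12*y + 0.77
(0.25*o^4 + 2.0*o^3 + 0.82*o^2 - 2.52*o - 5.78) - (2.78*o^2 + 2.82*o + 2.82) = 0.25*o^4 + 2.0*o^3 - 1.96*o^2 - 5.34*o - 8.6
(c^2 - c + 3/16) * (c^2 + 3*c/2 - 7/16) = c^4 + c^3/2 - 7*c^2/4 + 23*c/32 - 21/256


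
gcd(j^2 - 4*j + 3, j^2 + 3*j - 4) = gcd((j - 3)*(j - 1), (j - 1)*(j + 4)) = j - 1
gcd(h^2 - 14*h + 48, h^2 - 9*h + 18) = h - 6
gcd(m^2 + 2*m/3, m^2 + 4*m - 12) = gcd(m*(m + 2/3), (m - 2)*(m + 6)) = 1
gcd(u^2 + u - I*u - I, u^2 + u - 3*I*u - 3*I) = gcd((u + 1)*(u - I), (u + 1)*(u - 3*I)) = u + 1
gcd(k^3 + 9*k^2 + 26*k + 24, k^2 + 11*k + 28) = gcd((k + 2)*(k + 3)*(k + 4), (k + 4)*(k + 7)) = k + 4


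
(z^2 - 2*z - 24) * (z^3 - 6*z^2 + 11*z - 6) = z^5 - 8*z^4 - z^3 + 116*z^2 - 252*z + 144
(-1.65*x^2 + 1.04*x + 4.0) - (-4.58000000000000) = -1.65*x^2 + 1.04*x + 8.58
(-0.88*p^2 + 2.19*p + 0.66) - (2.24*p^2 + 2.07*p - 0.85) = -3.12*p^2 + 0.12*p + 1.51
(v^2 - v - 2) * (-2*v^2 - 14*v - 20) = -2*v^4 - 12*v^3 - 2*v^2 + 48*v + 40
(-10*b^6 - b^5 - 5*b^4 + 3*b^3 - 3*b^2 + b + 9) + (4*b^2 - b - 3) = -10*b^6 - b^5 - 5*b^4 + 3*b^3 + b^2 + 6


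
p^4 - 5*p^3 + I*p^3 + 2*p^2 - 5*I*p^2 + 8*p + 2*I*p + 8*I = (p - 4)*(p - 2)*(p + 1)*(p + I)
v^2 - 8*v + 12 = (v - 6)*(v - 2)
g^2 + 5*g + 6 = (g + 2)*(g + 3)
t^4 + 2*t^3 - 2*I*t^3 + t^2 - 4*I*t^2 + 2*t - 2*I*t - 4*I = (t + 2)*(t - 2*I)*(t - I)*(t + I)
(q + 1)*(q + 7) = q^2 + 8*q + 7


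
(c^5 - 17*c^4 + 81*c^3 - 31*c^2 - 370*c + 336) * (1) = c^5 - 17*c^4 + 81*c^3 - 31*c^2 - 370*c + 336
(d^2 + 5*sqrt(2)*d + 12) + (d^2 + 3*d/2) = 2*d^2 + 3*d/2 + 5*sqrt(2)*d + 12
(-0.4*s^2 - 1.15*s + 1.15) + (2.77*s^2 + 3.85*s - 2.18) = 2.37*s^2 + 2.7*s - 1.03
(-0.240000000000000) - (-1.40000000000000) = 1.16000000000000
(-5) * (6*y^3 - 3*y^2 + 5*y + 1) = -30*y^3 + 15*y^2 - 25*y - 5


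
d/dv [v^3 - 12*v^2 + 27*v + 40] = 3*v^2 - 24*v + 27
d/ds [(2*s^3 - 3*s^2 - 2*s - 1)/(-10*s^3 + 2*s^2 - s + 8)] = (-26*s^4 - 44*s^3 + 25*s^2 - 44*s - 17)/(100*s^6 - 40*s^5 + 24*s^4 - 164*s^3 + 33*s^2 - 16*s + 64)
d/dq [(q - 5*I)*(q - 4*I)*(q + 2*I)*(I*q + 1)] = 4*I*q^3 + 24*q^2 - 18*I*q + 38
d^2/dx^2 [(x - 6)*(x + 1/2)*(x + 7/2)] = 6*x - 4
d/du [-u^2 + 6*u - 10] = 6 - 2*u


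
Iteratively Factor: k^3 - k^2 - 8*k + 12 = (k + 3)*(k^2 - 4*k + 4) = (k - 2)*(k + 3)*(k - 2)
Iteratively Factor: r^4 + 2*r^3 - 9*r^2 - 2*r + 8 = (r + 1)*(r^3 + r^2 - 10*r + 8) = (r + 1)*(r + 4)*(r^2 - 3*r + 2) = (r - 1)*(r + 1)*(r + 4)*(r - 2)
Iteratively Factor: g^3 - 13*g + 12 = (g - 3)*(g^2 + 3*g - 4) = (g - 3)*(g + 4)*(g - 1)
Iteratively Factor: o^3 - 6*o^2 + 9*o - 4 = (o - 1)*(o^2 - 5*o + 4) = (o - 4)*(o - 1)*(o - 1)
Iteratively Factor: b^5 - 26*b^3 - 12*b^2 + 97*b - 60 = (b + 3)*(b^4 - 3*b^3 - 17*b^2 + 39*b - 20) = (b - 1)*(b + 3)*(b^3 - 2*b^2 - 19*b + 20) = (b - 5)*(b - 1)*(b + 3)*(b^2 + 3*b - 4) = (b - 5)*(b - 1)^2*(b + 3)*(b + 4)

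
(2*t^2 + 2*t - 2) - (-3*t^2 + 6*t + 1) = 5*t^2 - 4*t - 3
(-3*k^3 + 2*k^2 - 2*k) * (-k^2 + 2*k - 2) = 3*k^5 - 8*k^4 + 12*k^3 - 8*k^2 + 4*k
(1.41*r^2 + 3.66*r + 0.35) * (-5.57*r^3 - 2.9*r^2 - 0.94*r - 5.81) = -7.8537*r^5 - 24.4752*r^4 - 13.8889*r^3 - 12.6475*r^2 - 21.5936*r - 2.0335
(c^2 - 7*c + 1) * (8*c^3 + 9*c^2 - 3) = 8*c^5 - 47*c^4 - 55*c^3 + 6*c^2 + 21*c - 3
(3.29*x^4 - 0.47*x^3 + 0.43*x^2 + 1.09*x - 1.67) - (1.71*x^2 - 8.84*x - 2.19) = 3.29*x^4 - 0.47*x^3 - 1.28*x^2 + 9.93*x + 0.52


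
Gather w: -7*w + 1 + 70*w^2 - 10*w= 70*w^2 - 17*w + 1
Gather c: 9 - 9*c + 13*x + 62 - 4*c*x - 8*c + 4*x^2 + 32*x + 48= c*(-4*x - 17) + 4*x^2 + 45*x + 119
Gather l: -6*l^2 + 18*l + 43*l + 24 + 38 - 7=-6*l^2 + 61*l + 55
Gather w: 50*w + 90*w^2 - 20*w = 90*w^2 + 30*w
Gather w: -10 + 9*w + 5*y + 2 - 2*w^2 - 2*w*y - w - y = -2*w^2 + w*(8 - 2*y) + 4*y - 8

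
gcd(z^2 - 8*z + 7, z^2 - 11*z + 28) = z - 7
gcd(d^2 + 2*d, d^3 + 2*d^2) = d^2 + 2*d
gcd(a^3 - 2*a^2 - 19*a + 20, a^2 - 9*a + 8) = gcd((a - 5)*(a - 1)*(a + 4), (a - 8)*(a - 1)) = a - 1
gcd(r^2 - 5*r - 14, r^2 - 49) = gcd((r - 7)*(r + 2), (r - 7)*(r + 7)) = r - 7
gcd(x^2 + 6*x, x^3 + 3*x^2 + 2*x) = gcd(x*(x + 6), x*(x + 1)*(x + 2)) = x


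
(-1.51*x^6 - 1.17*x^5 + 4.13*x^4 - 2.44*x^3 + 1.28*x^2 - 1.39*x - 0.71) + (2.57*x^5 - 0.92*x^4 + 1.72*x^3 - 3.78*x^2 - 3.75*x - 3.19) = -1.51*x^6 + 1.4*x^5 + 3.21*x^4 - 0.72*x^3 - 2.5*x^2 - 5.14*x - 3.9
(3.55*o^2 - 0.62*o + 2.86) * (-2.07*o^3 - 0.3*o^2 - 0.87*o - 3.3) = -7.3485*o^5 + 0.2184*o^4 - 8.8227*o^3 - 12.0336*o^2 - 0.4422*o - 9.438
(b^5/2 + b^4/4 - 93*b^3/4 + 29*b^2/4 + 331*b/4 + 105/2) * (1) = b^5/2 + b^4/4 - 93*b^3/4 + 29*b^2/4 + 331*b/4 + 105/2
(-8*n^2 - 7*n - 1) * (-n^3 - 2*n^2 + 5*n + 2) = 8*n^5 + 23*n^4 - 25*n^3 - 49*n^2 - 19*n - 2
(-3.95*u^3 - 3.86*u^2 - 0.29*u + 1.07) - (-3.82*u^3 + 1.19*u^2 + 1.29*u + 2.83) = -0.13*u^3 - 5.05*u^2 - 1.58*u - 1.76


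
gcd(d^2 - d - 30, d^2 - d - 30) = d^2 - d - 30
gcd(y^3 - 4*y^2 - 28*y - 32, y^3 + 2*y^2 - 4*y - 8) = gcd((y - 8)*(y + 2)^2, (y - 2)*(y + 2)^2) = y^2 + 4*y + 4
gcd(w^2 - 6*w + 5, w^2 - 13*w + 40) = w - 5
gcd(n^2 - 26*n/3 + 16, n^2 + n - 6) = 1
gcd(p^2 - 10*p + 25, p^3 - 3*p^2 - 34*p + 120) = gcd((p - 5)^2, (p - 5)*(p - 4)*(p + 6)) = p - 5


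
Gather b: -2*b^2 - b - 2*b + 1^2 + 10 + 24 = -2*b^2 - 3*b + 35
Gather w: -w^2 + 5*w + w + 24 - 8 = -w^2 + 6*w + 16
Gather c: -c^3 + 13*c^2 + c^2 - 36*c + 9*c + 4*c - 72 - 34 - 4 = -c^3 + 14*c^2 - 23*c - 110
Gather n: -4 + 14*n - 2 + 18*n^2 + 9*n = 18*n^2 + 23*n - 6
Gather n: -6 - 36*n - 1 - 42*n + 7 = -78*n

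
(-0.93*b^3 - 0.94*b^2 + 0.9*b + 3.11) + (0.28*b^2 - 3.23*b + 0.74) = -0.93*b^3 - 0.66*b^2 - 2.33*b + 3.85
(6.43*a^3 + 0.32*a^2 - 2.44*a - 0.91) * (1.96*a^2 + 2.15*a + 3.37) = 12.6028*a^5 + 14.4517*a^4 + 17.5747*a^3 - 5.9512*a^2 - 10.1793*a - 3.0667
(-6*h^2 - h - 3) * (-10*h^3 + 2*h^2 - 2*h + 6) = 60*h^5 - 2*h^4 + 40*h^3 - 40*h^2 - 18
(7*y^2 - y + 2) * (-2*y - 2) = -14*y^3 - 12*y^2 - 2*y - 4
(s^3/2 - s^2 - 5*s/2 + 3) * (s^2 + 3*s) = s^5/2 + s^4/2 - 11*s^3/2 - 9*s^2/2 + 9*s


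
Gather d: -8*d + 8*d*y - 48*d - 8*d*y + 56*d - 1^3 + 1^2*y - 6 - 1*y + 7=0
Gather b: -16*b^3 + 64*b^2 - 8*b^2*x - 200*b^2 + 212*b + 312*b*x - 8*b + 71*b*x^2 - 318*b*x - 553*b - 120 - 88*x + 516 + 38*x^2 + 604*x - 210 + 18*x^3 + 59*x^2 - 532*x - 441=-16*b^3 + b^2*(-8*x - 136) + b*(71*x^2 - 6*x - 349) + 18*x^3 + 97*x^2 - 16*x - 255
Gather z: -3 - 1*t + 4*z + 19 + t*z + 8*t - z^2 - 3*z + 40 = 7*t - z^2 + z*(t + 1) + 56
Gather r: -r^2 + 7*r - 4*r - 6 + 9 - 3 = -r^2 + 3*r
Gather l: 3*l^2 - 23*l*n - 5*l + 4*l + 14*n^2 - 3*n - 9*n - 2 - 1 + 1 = 3*l^2 + l*(-23*n - 1) + 14*n^2 - 12*n - 2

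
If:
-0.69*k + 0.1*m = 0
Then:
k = 0.144927536231884*m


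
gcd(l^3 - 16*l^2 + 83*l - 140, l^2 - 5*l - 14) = l - 7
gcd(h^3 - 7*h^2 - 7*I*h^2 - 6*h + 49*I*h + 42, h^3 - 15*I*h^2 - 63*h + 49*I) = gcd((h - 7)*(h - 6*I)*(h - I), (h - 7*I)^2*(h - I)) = h - I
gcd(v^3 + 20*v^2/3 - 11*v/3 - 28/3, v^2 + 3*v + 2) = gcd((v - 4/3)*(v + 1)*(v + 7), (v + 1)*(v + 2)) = v + 1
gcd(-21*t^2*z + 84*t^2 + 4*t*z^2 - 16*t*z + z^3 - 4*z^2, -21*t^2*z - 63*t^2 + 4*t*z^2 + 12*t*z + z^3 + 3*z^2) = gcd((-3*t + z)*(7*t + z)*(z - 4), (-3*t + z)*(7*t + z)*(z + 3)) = -21*t^2 + 4*t*z + z^2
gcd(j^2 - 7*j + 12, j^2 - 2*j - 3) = j - 3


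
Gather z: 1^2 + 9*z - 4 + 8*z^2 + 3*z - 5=8*z^2 + 12*z - 8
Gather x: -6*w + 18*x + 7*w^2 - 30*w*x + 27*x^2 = 7*w^2 - 6*w + 27*x^2 + x*(18 - 30*w)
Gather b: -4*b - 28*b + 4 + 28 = 32 - 32*b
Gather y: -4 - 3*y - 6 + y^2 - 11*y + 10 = y^2 - 14*y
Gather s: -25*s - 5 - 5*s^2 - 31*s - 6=-5*s^2 - 56*s - 11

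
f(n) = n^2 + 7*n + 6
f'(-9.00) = -11.00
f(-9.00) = 24.00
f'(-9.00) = -11.00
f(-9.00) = 24.00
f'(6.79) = 20.58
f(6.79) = 99.63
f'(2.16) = 11.32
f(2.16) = 25.79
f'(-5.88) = -4.76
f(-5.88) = -0.59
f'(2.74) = 12.48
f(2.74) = 32.69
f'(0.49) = 7.98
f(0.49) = 9.67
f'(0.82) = 8.64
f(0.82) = 12.41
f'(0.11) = 7.22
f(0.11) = 6.78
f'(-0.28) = 6.44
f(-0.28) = 4.12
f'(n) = 2*n + 7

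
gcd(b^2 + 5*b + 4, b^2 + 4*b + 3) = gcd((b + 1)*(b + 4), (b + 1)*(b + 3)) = b + 1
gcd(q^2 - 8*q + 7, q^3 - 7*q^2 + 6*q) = q - 1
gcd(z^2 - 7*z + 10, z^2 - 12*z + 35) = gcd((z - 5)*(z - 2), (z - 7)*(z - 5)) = z - 5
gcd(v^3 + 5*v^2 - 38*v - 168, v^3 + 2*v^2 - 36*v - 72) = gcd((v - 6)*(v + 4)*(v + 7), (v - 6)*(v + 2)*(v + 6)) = v - 6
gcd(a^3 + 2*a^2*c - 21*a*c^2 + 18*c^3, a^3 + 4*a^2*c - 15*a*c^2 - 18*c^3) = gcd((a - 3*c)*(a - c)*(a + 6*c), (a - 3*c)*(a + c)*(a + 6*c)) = a^2 + 3*a*c - 18*c^2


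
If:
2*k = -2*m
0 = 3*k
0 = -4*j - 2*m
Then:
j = 0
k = 0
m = 0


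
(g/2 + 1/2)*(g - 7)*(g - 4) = g^3/2 - 5*g^2 + 17*g/2 + 14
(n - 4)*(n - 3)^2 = n^3 - 10*n^2 + 33*n - 36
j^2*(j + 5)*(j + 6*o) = j^4 + 6*j^3*o + 5*j^3 + 30*j^2*o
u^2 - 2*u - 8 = (u - 4)*(u + 2)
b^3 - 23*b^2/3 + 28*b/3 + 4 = (b - 6)*(b - 2)*(b + 1/3)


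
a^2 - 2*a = a*(a - 2)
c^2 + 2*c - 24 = (c - 4)*(c + 6)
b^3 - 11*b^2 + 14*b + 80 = (b - 8)*(b - 5)*(b + 2)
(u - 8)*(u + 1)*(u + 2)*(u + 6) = u^4 + u^3 - 52*u^2 - 148*u - 96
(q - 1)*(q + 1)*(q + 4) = q^3 + 4*q^2 - q - 4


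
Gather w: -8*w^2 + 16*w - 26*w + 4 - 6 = -8*w^2 - 10*w - 2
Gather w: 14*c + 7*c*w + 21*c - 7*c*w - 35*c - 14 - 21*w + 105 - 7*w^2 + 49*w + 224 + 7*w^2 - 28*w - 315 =0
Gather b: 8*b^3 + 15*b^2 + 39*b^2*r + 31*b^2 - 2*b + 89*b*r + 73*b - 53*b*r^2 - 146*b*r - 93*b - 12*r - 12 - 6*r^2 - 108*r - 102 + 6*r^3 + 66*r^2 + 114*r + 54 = 8*b^3 + b^2*(39*r + 46) + b*(-53*r^2 - 57*r - 22) + 6*r^3 + 60*r^2 - 6*r - 60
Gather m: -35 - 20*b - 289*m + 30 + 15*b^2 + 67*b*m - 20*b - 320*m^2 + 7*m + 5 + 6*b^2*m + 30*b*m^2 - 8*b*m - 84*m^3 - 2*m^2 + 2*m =15*b^2 - 40*b - 84*m^3 + m^2*(30*b - 322) + m*(6*b^2 + 59*b - 280)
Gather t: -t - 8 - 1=-t - 9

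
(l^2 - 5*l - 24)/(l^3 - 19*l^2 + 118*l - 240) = (l + 3)/(l^2 - 11*l + 30)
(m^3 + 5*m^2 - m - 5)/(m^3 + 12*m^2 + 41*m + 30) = (m - 1)/(m + 6)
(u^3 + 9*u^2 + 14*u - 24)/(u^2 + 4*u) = u + 5 - 6/u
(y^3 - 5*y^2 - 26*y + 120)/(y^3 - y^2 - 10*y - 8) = (y^2 - y - 30)/(y^2 + 3*y + 2)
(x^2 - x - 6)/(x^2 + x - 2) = (x - 3)/(x - 1)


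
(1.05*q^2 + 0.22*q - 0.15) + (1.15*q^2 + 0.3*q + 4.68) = 2.2*q^2 + 0.52*q + 4.53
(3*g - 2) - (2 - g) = 4*g - 4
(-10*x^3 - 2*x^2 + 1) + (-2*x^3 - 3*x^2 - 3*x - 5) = -12*x^3 - 5*x^2 - 3*x - 4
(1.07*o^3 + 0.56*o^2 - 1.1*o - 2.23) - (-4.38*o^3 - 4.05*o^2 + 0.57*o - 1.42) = 5.45*o^3 + 4.61*o^2 - 1.67*o - 0.81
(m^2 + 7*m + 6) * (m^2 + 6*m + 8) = m^4 + 13*m^3 + 56*m^2 + 92*m + 48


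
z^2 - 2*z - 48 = (z - 8)*(z + 6)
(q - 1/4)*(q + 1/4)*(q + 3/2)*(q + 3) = q^4 + 9*q^3/2 + 71*q^2/16 - 9*q/32 - 9/32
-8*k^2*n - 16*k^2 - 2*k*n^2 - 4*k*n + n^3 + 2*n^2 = (-4*k + n)*(2*k + n)*(n + 2)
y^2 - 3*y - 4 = (y - 4)*(y + 1)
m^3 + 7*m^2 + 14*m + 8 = (m + 1)*(m + 2)*(m + 4)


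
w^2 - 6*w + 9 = (w - 3)^2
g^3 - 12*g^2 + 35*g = g*(g - 7)*(g - 5)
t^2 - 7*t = t*(t - 7)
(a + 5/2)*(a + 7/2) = a^2 + 6*a + 35/4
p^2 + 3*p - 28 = (p - 4)*(p + 7)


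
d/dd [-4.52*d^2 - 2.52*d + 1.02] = -9.04*d - 2.52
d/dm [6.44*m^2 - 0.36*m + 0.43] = 12.88*m - 0.36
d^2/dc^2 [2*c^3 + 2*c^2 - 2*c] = 12*c + 4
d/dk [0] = 0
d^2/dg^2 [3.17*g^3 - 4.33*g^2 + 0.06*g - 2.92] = 19.02*g - 8.66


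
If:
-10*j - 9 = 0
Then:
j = -9/10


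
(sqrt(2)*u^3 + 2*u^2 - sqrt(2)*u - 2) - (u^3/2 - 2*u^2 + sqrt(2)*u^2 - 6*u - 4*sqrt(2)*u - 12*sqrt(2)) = -u^3/2 + sqrt(2)*u^3 - sqrt(2)*u^2 + 4*u^2 + 3*sqrt(2)*u + 6*u - 2 + 12*sqrt(2)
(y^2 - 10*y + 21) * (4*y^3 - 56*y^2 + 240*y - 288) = 4*y^5 - 96*y^4 + 884*y^3 - 3864*y^2 + 7920*y - 6048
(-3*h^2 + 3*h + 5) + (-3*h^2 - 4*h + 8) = -6*h^2 - h + 13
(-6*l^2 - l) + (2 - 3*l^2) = -9*l^2 - l + 2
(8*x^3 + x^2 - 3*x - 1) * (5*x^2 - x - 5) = 40*x^5 - 3*x^4 - 56*x^3 - 7*x^2 + 16*x + 5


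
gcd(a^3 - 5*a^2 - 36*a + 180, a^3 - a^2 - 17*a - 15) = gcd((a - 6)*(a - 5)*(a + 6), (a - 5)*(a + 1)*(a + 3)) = a - 5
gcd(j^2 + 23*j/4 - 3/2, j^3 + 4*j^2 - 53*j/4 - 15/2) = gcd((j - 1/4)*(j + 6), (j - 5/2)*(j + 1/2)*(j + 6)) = j + 6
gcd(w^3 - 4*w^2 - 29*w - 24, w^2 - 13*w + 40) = w - 8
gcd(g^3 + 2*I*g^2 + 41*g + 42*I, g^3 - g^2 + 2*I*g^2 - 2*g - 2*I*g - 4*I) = 1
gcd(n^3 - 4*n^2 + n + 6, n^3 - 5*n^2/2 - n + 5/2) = n + 1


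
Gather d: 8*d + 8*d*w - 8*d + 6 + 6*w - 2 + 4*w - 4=8*d*w + 10*w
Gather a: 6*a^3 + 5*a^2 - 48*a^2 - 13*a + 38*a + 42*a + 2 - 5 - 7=6*a^3 - 43*a^2 + 67*a - 10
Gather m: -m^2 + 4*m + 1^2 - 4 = -m^2 + 4*m - 3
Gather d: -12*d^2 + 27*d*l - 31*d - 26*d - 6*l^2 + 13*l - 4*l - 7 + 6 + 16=-12*d^2 + d*(27*l - 57) - 6*l^2 + 9*l + 15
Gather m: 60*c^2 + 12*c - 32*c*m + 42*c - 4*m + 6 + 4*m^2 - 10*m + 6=60*c^2 + 54*c + 4*m^2 + m*(-32*c - 14) + 12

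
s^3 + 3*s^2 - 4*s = s*(s - 1)*(s + 4)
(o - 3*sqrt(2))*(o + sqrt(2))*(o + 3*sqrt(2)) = o^3 + sqrt(2)*o^2 - 18*o - 18*sqrt(2)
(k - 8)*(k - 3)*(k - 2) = k^3 - 13*k^2 + 46*k - 48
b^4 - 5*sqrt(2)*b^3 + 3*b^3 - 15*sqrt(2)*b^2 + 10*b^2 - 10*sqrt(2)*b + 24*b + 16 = (b + 1)*(b + 2)*(b - 4*sqrt(2))*(b - sqrt(2))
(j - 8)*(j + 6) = j^2 - 2*j - 48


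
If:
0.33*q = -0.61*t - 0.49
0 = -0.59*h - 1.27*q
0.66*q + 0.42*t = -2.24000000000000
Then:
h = 9.46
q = -4.40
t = 1.58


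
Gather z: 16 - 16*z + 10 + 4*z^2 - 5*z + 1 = 4*z^2 - 21*z + 27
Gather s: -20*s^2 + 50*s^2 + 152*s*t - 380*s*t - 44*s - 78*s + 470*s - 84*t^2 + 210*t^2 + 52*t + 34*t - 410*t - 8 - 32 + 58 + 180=30*s^2 + s*(348 - 228*t) + 126*t^2 - 324*t + 198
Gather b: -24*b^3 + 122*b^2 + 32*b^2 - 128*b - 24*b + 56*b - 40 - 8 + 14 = -24*b^3 + 154*b^2 - 96*b - 34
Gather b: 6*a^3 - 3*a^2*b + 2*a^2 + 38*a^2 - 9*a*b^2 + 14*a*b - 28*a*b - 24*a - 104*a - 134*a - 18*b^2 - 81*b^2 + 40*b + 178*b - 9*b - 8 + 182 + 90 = 6*a^3 + 40*a^2 - 262*a + b^2*(-9*a - 99) + b*(-3*a^2 - 14*a + 209) + 264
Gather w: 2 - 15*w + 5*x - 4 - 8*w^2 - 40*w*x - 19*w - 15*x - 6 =-8*w^2 + w*(-40*x - 34) - 10*x - 8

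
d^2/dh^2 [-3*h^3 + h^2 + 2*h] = 2 - 18*h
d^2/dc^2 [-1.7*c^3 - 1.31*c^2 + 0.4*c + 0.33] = -10.2*c - 2.62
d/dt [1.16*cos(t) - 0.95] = -1.16*sin(t)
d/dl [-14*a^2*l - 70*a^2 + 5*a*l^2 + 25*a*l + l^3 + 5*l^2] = -14*a^2 + 10*a*l + 25*a + 3*l^2 + 10*l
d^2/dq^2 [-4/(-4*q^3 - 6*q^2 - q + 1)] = 8*(-6*(2*q + 1)*(4*q^3 + 6*q^2 + q - 1) + (12*q^2 + 12*q + 1)^2)/(4*q^3 + 6*q^2 + q - 1)^3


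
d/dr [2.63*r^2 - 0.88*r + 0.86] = 5.26*r - 0.88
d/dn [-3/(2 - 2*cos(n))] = 3*sin(n)/(2*(cos(n) - 1)^2)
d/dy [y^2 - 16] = 2*y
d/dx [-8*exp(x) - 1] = -8*exp(x)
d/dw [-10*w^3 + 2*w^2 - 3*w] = -30*w^2 + 4*w - 3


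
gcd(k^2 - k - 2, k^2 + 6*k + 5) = k + 1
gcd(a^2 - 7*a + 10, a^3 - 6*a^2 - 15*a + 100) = a - 5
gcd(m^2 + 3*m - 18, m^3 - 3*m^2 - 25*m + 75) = m - 3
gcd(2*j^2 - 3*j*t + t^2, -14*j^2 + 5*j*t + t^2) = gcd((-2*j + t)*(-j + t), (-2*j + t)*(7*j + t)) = -2*j + t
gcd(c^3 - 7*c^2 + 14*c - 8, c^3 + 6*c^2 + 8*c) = 1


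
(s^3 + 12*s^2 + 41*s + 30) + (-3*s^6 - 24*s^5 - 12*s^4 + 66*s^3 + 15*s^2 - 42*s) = -3*s^6 - 24*s^5 - 12*s^4 + 67*s^3 + 27*s^2 - s + 30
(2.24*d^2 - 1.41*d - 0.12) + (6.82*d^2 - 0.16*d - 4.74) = 9.06*d^2 - 1.57*d - 4.86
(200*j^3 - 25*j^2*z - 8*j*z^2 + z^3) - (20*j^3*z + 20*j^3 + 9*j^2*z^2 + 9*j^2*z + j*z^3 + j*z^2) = -20*j^3*z + 180*j^3 - 9*j^2*z^2 - 34*j^2*z - j*z^3 - 9*j*z^2 + z^3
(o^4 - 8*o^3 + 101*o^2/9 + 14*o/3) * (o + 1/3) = o^5 - 23*o^4/3 + 77*o^3/9 + 227*o^2/27 + 14*o/9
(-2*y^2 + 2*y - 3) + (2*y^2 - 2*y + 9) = 6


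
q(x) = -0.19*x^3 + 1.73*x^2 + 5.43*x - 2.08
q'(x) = -0.57*x^2 + 3.46*x + 5.43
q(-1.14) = -5.74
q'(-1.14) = 0.74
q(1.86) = 12.78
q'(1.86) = 9.89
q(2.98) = 24.44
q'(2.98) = 10.68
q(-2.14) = -3.92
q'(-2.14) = -4.58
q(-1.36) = -5.79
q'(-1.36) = -0.33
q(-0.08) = -2.50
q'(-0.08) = 5.15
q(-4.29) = 21.47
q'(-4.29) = -19.90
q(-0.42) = -4.04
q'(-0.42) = 3.88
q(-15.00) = 946.97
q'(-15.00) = -174.72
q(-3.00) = 2.33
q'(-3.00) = -10.08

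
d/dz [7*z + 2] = 7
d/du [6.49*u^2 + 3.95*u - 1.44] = 12.98*u + 3.95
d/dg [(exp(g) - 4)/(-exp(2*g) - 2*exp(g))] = (exp(2*g) - 8*exp(g) - 8)*exp(-g)/(exp(2*g) + 4*exp(g) + 4)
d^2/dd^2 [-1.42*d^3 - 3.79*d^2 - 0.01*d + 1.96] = -8.52*d - 7.58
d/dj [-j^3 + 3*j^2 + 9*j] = -3*j^2 + 6*j + 9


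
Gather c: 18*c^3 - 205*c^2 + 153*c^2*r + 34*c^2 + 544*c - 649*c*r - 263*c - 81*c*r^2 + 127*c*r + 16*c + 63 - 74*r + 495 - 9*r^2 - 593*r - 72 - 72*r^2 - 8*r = 18*c^3 + c^2*(153*r - 171) + c*(-81*r^2 - 522*r + 297) - 81*r^2 - 675*r + 486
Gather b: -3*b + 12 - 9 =3 - 3*b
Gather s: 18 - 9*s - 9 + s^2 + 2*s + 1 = s^2 - 7*s + 10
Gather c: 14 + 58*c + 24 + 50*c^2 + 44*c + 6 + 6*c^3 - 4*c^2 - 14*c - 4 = 6*c^3 + 46*c^2 + 88*c + 40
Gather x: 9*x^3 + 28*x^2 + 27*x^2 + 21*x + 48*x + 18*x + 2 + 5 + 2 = 9*x^3 + 55*x^2 + 87*x + 9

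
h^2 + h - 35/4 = (h - 5/2)*(h + 7/2)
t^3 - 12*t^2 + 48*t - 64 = (t - 4)^3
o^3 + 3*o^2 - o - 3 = (o - 1)*(o + 1)*(o + 3)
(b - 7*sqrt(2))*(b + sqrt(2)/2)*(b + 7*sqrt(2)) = b^3 + sqrt(2)*b^2/2 - 98*b - 49*sqrt(2)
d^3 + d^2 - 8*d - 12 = (d - 3)*(d + 2)^2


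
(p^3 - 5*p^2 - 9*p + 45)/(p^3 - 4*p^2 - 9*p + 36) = (p - 5)/(p - 4)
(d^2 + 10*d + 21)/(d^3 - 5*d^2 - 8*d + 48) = (d + 7)/(d^2 - 8*d + 16)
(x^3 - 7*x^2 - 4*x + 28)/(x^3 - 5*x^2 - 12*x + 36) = (x^2 - 5*x - 14)/(x^2 - 3*x - 18)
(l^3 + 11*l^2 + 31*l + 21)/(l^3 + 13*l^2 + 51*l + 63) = (l + 1)/(l + 3)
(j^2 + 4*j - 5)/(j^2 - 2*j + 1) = (j + 5)/(j - 1)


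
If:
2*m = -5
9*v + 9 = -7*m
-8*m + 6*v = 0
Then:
No Solution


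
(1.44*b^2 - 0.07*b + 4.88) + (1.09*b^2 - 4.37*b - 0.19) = 2.53*b^2 - 4.44*b + 4.69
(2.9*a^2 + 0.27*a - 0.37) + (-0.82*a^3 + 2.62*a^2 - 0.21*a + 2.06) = -0.82*a^3 + 5.52*a^2 + 0.06*a + 1.69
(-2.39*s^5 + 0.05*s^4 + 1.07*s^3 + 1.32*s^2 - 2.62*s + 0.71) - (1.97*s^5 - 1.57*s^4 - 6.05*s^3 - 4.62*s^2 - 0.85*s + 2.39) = -4.36*s^5 + 1.62*s^4 + 7.12*s^3 + 5.94*s^2 - 1.77*s - 1.68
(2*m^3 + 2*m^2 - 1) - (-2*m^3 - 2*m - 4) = 4*m^3 + 2*m^2 + 2*m + 3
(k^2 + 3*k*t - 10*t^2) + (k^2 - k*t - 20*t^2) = 2*k^2 + 2*k*t - 30*t^2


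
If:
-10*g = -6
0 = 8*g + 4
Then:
No Solution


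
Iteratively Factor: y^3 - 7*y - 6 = (y + 2)*(y^2 - 2*y - 3) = (y - 3)*(y + 2)*(y + 1)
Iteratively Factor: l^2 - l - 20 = (l - 5)*(l + 4)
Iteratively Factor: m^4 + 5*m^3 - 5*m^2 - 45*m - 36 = (m + 3)*(m^3 + 2*m^2 - 11*m - 12) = (m + 1)*(m + 3)*(m^2 + m - 12) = (m - 3)*(m + 1)*(m + 3)*(m + 4)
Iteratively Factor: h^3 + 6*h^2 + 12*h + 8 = (h + 2)*(h^2 + 4*h + 4) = (h + 2)^2*(h + 2)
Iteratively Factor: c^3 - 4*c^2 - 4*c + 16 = (c + 2)*(c^2 - 6*c + 8) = (c - 2)*(c + 2)*(c - 4)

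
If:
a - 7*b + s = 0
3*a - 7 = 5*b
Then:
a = 5*s/16 + 49/16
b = 3*s/16 + 7/16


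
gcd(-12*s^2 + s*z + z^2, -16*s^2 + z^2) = 4*s + z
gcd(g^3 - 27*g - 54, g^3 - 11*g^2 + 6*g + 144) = g^2 - 3*g - 18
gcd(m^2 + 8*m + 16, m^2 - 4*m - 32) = m + 4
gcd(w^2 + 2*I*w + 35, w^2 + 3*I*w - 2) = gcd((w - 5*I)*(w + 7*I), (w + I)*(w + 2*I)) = 1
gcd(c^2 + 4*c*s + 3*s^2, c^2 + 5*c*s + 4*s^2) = c + s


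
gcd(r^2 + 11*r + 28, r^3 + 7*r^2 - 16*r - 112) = r^2 + 11*r + 28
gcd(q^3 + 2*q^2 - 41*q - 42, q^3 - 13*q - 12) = q + 1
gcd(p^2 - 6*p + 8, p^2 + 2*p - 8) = p - 2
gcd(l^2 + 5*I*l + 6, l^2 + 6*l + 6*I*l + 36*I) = l + 6*I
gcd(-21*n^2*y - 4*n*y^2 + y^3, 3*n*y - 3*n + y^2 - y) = 3*n + y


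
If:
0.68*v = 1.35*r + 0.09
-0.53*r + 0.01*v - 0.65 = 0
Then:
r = -1.27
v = -2.39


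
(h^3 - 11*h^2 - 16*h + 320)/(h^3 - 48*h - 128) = (h^2 - 3*h - 40)/(h^2 + 8*h + 16)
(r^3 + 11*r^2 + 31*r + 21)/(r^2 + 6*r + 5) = (r^2 + 10*r + 21)/(r + 5)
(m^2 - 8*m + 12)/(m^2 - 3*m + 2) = (m - 6)/(m - 1)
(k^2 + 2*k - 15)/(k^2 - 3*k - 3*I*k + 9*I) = (k + 5)/(k - 3*I)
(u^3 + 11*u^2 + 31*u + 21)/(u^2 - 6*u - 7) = (u^2 + 10*u + 21)/(u - 7)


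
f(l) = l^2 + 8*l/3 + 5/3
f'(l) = 2*l + 8/3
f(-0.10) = 1.41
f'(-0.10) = 2.47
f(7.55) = 78.80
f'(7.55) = 17.77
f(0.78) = 4.36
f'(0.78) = 4.23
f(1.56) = 8.26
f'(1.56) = 5.79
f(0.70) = 4.02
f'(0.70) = 4.07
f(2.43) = 14.05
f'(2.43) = 7.53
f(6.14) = 55.74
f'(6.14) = 14.95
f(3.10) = 19.54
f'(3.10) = 8.87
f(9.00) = 106.67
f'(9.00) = 20.67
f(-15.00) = 186.67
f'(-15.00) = -27.33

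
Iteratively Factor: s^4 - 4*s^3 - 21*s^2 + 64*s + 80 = (s + 4)*(s^3 - 8*s^2 + 11*s + 20) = (s - 4)*(s + 4)*(s^2 - 4*s - 5) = (s - 5)*(s - 4)*(s + 4)*(s + 1)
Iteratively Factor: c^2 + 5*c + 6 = (c + 3)*(c + 2)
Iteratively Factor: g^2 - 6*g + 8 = (g - 2)*(g - 4)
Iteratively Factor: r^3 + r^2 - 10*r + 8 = (r - 2)*(r^2 + 3*r - 4) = (r - 2)*(r + 4)*(r - 1)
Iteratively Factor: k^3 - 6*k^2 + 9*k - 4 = (k - 1)*(k^2 - 5*k + 4) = (k - 1)^2*(k - 4)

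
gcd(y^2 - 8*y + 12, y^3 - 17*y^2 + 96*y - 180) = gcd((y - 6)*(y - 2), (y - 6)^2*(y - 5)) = y - 6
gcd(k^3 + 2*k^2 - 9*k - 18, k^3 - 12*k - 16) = k + 2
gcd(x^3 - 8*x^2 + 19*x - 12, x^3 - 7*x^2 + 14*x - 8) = x^2 - 5*x + 4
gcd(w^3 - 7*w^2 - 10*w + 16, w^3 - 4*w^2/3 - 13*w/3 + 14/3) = w^2 + w - 2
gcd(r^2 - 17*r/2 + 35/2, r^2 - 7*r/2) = r - 7/2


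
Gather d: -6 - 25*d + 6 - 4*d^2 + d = -4*d^2 - 24*d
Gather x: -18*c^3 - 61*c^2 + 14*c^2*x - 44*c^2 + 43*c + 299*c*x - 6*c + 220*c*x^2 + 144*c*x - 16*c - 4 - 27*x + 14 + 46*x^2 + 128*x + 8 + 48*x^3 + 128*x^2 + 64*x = -18*c^3 - 105*c^2 + 21*c + 48*x^3 + x^2*(220*c + 174) + x*(14*c^2 + 443*c + 165) + 18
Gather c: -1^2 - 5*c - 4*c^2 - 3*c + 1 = -4*c^2 - 8*c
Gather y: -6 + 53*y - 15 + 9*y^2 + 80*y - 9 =9*y^2 + 133*y - 30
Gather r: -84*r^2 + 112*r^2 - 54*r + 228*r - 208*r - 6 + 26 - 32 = 28*r^2 - 34*r - 12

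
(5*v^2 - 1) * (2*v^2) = 10*v^4 - 2*v^2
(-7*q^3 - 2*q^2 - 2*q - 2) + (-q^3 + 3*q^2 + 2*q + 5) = -8*q^3 + q^2 + 3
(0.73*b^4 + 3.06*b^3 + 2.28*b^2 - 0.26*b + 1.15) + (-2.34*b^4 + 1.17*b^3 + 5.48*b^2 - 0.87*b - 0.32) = -1.61*b^4 + 4.23*b^3 + 7.76*b^2 - 1.13*b + 0.83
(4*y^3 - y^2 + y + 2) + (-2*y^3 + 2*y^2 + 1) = 2*y^3 + y^2 + y + 3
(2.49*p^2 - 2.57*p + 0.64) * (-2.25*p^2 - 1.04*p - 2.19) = -5.6025*p^4 + 3.1929*p^3 - 4.2203*p^2 + 4.9627*p - 1.4016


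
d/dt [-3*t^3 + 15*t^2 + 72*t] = -9*t^2 + 30*t + 72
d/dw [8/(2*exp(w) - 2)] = -1/sinh(w/2)^2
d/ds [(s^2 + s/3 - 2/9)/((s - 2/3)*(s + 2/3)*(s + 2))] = (-9*s^2 + 6*s - 8)/(9*s^4 + 24*s^3 - 8*s^2 - 32*s + 16)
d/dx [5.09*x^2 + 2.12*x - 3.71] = 10.18*x + 2.12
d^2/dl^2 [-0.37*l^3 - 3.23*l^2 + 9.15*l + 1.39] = -2.22*l - 6.46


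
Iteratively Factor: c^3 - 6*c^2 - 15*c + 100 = (c + 4)*(c^2 - 10*c + 25) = (c - 5)*(c + 4)*(c - 5)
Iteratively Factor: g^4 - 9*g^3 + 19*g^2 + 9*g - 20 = (g - 4)*(g^3 - 5*g^2 - g + 5) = (g - 4)*(g - 1)*(g^2 - 4*g - 5) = (g - 4)*(g - 1)*(g + 1)*(g - 5)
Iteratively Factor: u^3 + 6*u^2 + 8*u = (u + 4)*(u^2 + 2*u) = u*(u + 4)*(u + 2)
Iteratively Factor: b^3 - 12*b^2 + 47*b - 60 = (b - 3)*(b^2 - 9*b + 20) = (b - 5)*(b - 3)*(b - 4)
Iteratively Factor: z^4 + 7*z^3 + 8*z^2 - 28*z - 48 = (z + 4)*(z^3 + 3*z^2 - 4*z - 12) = (z + 3)*(z + 4)*(z^2 - 4) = (z + 2)*(z + 3)*(z + 4)*(z - 2)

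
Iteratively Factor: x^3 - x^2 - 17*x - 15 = (x + 1)*(x^2 - 2*x - 15) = (x - 5)*(x + 1)*(x + 3)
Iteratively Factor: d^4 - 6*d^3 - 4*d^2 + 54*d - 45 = (d - 5)*(d^3 - d^2 - 9*d + 9) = (d - 5)*(d + 3)*(d^2 - 4*d + 3) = (d - 5)*(d - 3)*(d + 3)*(d - 1)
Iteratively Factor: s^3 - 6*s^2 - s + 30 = (s + 2)*(s^2 - 8*s + 15) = (s - 3)*(s + 2)*(s - 5)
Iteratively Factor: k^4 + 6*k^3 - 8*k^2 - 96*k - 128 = (k + 4)*(k^3 + 2*k^2 - 16*k - 32) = (k - 4)*(k + 4)*(k^2 + 6*k + 8) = (k - 4)*(k + 4)^2*(k + 2)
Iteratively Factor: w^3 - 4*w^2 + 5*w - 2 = (w - 1)*(w^2 - 3*w + 2) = (w - 1)^2*(w - 2)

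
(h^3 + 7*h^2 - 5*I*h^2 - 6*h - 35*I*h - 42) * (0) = 0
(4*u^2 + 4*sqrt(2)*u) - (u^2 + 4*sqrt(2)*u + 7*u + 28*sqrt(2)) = 3*u^2 - 7*u - 28*sqrt(2)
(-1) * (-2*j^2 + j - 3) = 2*j^2 - j + 3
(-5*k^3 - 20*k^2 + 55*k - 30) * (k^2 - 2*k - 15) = -5*k^5 - 10*k^4 + 170*k^3 + 160*k^2 - 765*k + 450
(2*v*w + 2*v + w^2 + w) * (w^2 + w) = 2*v*w^3 + 4*v*w^2 + 2*v*w + w^4 + 2*w^3 + w^2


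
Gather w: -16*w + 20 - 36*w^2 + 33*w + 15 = -36*w^2 + 17*w + 35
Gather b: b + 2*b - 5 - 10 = 3*b - 15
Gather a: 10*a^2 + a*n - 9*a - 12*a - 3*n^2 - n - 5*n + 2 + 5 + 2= 10*a^2 + a*(n - 21) - 3*n^2 - 6*n + 9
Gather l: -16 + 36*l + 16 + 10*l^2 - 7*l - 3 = 10*l^2 + 29*l - 3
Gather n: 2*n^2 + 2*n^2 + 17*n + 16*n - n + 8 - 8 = 4*n^2 + 32*n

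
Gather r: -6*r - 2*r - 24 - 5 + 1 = -8*r - 28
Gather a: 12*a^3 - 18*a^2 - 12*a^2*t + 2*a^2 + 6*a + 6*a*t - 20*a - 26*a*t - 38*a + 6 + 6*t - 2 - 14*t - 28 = 12*a^3 + a^2*(-12*t - 16) + a*(-20*t - 52) - 8*t - 24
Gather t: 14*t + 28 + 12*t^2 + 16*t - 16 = 12*t^2 + 30*t + 12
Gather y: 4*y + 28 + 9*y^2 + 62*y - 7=9*y^2 + 66*y + 21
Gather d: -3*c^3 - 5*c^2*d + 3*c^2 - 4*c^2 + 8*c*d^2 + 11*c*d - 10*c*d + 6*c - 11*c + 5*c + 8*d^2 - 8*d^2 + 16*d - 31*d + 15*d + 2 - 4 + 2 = -3*c^3 - c^2 + 8*c*d^2 + d*(-5*c^2 + c)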